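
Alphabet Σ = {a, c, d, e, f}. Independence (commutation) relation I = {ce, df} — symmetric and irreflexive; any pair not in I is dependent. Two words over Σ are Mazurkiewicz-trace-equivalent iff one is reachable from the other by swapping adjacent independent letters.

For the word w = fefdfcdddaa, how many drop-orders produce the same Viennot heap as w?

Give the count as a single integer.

3

#0=f has no predecessor
#1=e depends on [0:f]
#2=f depends on [1:e]
#3=d depends on [1:e]
#4=f depends on [2:f]
#5=c depends on [3:d, 4:f]
#6=d depends on [5:c]
#7=d depends on [6:d]
#8=d depends on [7:d]
#9=a depends on [8:d]
#10=a depends on [9:a]
sources: [0:f]
N(rest) = Σ N(rest − s) over sources s of rest; N(one piece) = 1:
  size 1 → [10]=1
  size 2 → [9,10]=1
  size 3 → [8,9,10]=1
  size 4 → [7,8,9,10]=1
  size 5 → [6,7,8,9,10]=1
  size 6 → [5,6,7,8,9,10]=1
  size 7 → [3,5,6,7,8,9,10]=1  [4,5,6,7,8,9,10]=1
  size 8 → [2,4,5,6,7,8,9,10]=1  [3,4,5,6,7,8,9,10]=2
  size 9 → [2,3,4,5,6,7,8,9,10]=3
  first=0(f) contributes 3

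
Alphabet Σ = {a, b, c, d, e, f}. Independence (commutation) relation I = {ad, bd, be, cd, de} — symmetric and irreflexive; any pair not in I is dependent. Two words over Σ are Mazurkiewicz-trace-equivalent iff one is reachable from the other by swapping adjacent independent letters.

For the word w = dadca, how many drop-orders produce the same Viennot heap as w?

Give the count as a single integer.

10

0(d) covers ∅
1(a) covers ∅
2(d) covers 0:d
3(c) covers 1:a
4(a) covers 3:c
floor of heap: 0:d, 1:a
completions by unplaced set U, small U first (add the entries for U minus each lowest piece of U):
  |U|=1: {2}:1  {4}:1
  |U|=2: {0,2}:1  {2,4}:2  {3,4}:1
  |U|=3: {0,2,4}:3  {1,3,4}:1  {2,3,4}:3
  start at 0(d): 4
  start at 1(a): 6
sum over floor = 10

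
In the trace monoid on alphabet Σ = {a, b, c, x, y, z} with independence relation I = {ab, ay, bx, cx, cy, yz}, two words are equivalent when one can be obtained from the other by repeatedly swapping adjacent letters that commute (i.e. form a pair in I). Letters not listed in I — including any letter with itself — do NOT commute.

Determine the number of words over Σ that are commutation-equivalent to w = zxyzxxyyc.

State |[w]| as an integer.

drop 0:z onto floor
drop 1:x onto {0:z}
drop 2:y onto {1:x}
drop 3:z onto {1:x}
drop 4:x onto {2:y, 3:z}
drop 5:x onto {4:x}
drop 6:y onto {5:x}
drop 7:y onto {6:y}
drop 8:c onto {3:z}
ground layer = {0:z}
drop-orders for the pieces not yet dropped (sum over which currently-grounded one goes next):
  1 to go: {7} 1  {8} 1
  2 to go: {6,7} 1  {7,8} 2
  3 to go: {5,6,7} 1  {6,7,8} 3
  4 to go: {4,5,6,7} 1  {5,6,7,8} 4
  5 to go: {2,4,5,6,7} 1  {4,5,6,7,8} 5
  6 to go: {2,4,5,6,7,8} 6  {3,4,5,6,7,8} 5
  7 to go: {2,3,4,5,6,7,8} 11
  if 0:z drops first: 11 orders

11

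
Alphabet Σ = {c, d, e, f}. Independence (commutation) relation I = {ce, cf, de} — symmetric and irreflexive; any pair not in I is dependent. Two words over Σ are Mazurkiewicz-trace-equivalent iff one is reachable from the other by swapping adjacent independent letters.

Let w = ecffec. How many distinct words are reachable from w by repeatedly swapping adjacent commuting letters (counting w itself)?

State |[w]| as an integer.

15

#0=e has no predecessor
#1=c has no predecessor
#2=f depends on [0:e]
#3=f depends on [2:f]
#4=e depends on [3:f]
#5=c depends on [1:c]
sources: [0:e, 1:c]
N(rest) = Σ N(rest − s) over sources s of rest; N(one piece) = 1:
  size 1 → [4]=1  [5]=1
  size 2 → [1,5]=1  [3,4]=1  [4,5]=2
  size 3 → [1,4,5]=3  [2,3,4]=1  [3,4,5]=3
  size 4 → [0,2,3,4]=1  [1,3,4,5]=6  [2,3,4,5]=4
  first=0(e) contributes 10
  first=1(c) contributes 5
|[w]| = 15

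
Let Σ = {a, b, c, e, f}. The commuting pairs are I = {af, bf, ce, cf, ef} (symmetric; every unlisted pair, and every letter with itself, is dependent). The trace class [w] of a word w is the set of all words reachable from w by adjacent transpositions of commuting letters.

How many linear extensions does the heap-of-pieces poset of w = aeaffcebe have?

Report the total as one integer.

piece 0:a — minimal
piece 1:e rests on {0:a}
piece 2:a rests on {1:e}
piece 3:f — minimal
piece 4:f rests on {3:f}
piece 5:c rests on {2:a}
piece 6:e rests on {2:a}
piece 7:b rests on {5:c, 6:e}
piece 8:e rests on {7:b}
minimal pieces: {0:a, 3:f}
ways to finish when only these pieces remain (= sum over removing one remaining piece with nothing left below it):
  1 left: {4}→1  {8}→1
  2 left: {3,4}→1  {4,8}→2  {7,8}→1
  3 left: {3,4,8}→3  {4,7,8}→3  {5,7,8}→1  {6,7,8}→1
  4 left: {3,4,7,8}→6  {4,5,7,8}→4  {4,6,7,8}→4  {5,6,7,8}→2
  5 left: {2,5,6,7,8}→2  {3,4,5,7,8}→10  {3,4,6,7,8}→10  {4,5,6,7,8}→10
  6 left: {1,2,5,6,7,8}→2  {2,4,5,6,7,8}→12  {3,4,5,6,7,8}→30
  7 left: {0,1,2,5,6,7,8}→2  {1,2,4,5,6,7,8}→14  {2,3,4,5,6,7,8}→42
  placing 0:a first → 56 extensions
  placing 3:f first → 16 extensions
total linear extensions = 72

72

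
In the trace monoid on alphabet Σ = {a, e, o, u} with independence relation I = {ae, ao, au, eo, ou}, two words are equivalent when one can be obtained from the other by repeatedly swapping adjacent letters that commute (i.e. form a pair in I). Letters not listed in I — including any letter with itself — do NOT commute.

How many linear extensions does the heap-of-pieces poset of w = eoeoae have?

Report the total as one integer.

piece 0:e — minimal
piece 1:o — minimal
piece 2:e rests on {0:e}
piece 3:o rests on {1:o}
piece 4:a — minimal
piece 5:e rests on {2:e}
minimal pieces: {0:e, 1:o, 4:a}
ways to finish when only these pieces remain (= sum over removing one remaining piece with nothing left below it):
  1 left: {3}→1  {4}→1  {5}→1
  2 left: {1,3}→1  {2,5}→1  {3,4}→2  {3,5}→2  {4,5}→2
  3 left: {0,2,5}→1  {1,3,4}→3  {1,3,5}→3  {2,3,5}→3  {2,4,5}→3  {3,4,5}→6
  4 left: {0,2,3,5}→4  {0,2,4,5}→4  {1,2,3,5}→6  {1,3,4,5}→12  {2,3,4,5}→12
  placing 0:e first → 30 extensions
  placing 1:o first → 20 extensions
  placing 4:a first → 10 extensions
total linear extensions = 60

60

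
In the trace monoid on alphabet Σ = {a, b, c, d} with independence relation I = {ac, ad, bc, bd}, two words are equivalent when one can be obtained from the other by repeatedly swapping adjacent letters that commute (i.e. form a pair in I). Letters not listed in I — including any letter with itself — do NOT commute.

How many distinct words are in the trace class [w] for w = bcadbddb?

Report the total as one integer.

70

#0=b has no predecessor
#1=c has no predecessor
#2=a depends on [0:b]
#3=d depends on [1:c]
#4=b depends on [2:a]
#5=d depends on [3:d]
#6=d depends on [5:d]
#7=b depends on [4:b]
sources: [0:b, 1:c]
N(rest) = Σ N(rest − s) over sources s of rest; N(one piece) = 1:
  size 1 → [6]=1  [7]=1
  size 2 → [4,7]=1  [5,6]=1  [6,7]=2
  size 3 → [2,4,7]=1  [3,5,6]=1  [4,6,7]=3  [5,6,7]=3
  size 4 → [0,2,4,7]=1  [1,3,5,6]=1  [2,4,6,7]=4  [3,5,6,7]=4  [4,5,6,7]=6
  size 5 → [0,2,4,6,7]=5  [1,3,5,6,7]=5  [2,4,5,6,7]=10  [3,4,5,6,7]=10
  size 6 → [0,2,4,5,6,7]=15  [1,3,4,5,6,7]=15  [2,3,4,5,6,7]=20
  first=0(b) contributes 35
  first=1(c) contributes 35
|[w]| = 70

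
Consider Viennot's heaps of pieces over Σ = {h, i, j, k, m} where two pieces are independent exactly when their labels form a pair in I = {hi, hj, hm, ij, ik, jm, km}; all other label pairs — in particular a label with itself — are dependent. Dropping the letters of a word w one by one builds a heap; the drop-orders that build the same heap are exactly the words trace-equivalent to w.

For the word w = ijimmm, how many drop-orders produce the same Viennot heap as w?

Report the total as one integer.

0(i) covers ∅
1(j) covers ∅
2(i) covers 0:i
3(m) covers 2:i
4(m) covers 3:m
5(m) covers 4:m
floor of heap: 0:i, 1:j
completions by unplaced set U, small U first (add the entries for U minus each lowest piece of U):
  |U|=1: {1}:1  {5}:1
  |U|=2: {1,5}:2  {4,5}:1
  |U|=3: {1,4,5}:3  {3,4,5}:1
  |U|=4: {1,3,4,5}:4  {2,3,4,5}:1
  start at 0(i): 5
  start at 1(j): 1
sum over floor = 6

6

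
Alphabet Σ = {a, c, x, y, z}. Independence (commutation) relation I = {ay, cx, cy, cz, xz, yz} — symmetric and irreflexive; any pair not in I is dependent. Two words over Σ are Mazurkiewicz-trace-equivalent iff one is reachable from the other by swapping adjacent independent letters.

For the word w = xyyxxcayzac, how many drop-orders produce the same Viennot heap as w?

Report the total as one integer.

drop 0:x onto floor
drop 1:y onto {0:x}
drop 2:y onto {1:y}
drop 3:x onto {2:y}
drop 4:x onto {3:x}
drop 5:c onto floor
drop 6:a onto {4:x, 5:c}
drop 7:y onto {4:x}
drop 8:z onto {6:a}
drop 9:a onto {8:z}
drop 10:c onto {9:a}
ground layer = {0:x, 5:c}
drop-orders for the pieces not yet dropped (sum over which currently-grounded one goes next):
  1 to go: {7} 1  {10} 1
  2 to go: {7,10} 2  {9,10} 1
  3 to go: {7,9,10} 3  {8,9,10} 1
  4 to go: {6,8,9,10} 1  {7,8,9,10} 4
  5 to go: {5,6,8,9,10} 1  {6,7,8,9,10} 5
  6 to go: {4,6,7,8,9,10} 5  {5,6,7,8,9,10} 6
  7 to go: {3,4,6,7,8,9,10} 5  {4,5,6,7,8,9,10} 11
  8 to go: {2,3,4,6,7,8,9,10} 5  {3,4,5,6,7,8,9,10} 16
  9 to go: {1,2,3,4,6,7,8,9,10} 5  {2,3,4,5,6,7,8,9,10} 21
  if 0:x drops first: 26 orders
  if 5:c drops first: 5 orders
heap linearizations: 31

31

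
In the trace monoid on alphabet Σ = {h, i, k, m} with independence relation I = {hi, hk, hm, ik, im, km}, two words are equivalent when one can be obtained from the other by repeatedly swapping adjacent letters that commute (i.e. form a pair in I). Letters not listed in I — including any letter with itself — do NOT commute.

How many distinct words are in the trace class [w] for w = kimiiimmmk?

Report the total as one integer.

3150

#0=k has no predecessor
#1=i has no predecessor
#2=m has no predecessor
#3=i depends on [1:i]
#4=i depends on [3:i]
#5=i depends on [4:i]
#6=m depends on [2:m]
#7=m depends on [6:m]
#8=m depends on [7:m]
#9=k depends on [0:k]
sources: [0:k, 1:i, 2:m]
N(rest) = Σ N(rest − s) over sources s of rest; N(one piece) = 1:
  size 1 → [5]=1  [8]=1  [9]=1
  size 2 → [0,9]=1  [4,5]=1  [5,8]=2  [5,9]=2  [7,8]=1  [8,9]=2
  size 3 → [0,5,9]=3  [0,8,9]=3  [3,4,5]=1  [4,5,8]=3  [4,5,9]=3  [5,7,8]=3  [5,8,9]=6  [6,7,8]=1  [7,8,9]=3
  size 4 → [0,4,5,9]=6  [0,5,8,9]=12  [0,7,8,9]=6  [1,3,4,5]=1  [2,6,7,8]=1  [3,4,5,8]=4  [3,4,5,9]=4  [4,5,7,8]=6  [4,5,8,9]=12  [5,6,7,8]=4  [5,7,8,9]=12  [6,7,8,9]=4
  size 5 → [0,3,4,5,9]=10  [0,4,5,8,9]=30  [0,5,7,8,9]=30  [0,6,7,8,9]=10  [1,3,4,5,8]=5  [1,3,4,5,9]=5  [2,5,6,7,8]=5  [2,6,7,8,9]=5  [3,4,5,7,8]=10  [3,4,5,8,9]=20  [4,5,6,7,8]=10  [4,5,7,8,9]=30  [5,6,7,8,9]=20
  size 6 → [0,1,3,4,5,9]=15  [0,2,6,7,8,9]=15  [0,3,4,5,8,9]=60  [0,4,5,7,8,9]=90  [0,5,6,7,8,9]=60  [1,3,4,5,7,8]=15  [1,3,4,5,8,9]=30  [2,4,5,6,7,8]=15  [2,5,6,7,8,9]=30  [3,4,5,6,7,8]=20  [3,4,5,7,8,9]=60  [4,5,6,7,8,9]=60
  size 7 → [0,1,3,4,5,8,9]=105  [0,2,5,6,7,8,9]=105  [0,3,4,5,7,8,9]=210  [0,4,5,6,7,8,9]=210  [1,3,4,5,6,7,8]=35  [1,3,4,5,7,8,9]=105  [2,3,4,5,6,7,8]=35  [2,4,5,6,7,8,9]=105  [3,4,5,6,7,8,9]=140
  size 8 → [0,1,3,4,5,7,8,9]=420  [0,2,4,5,6,7,8,9]=420  [0,3,4,5,6,7,8,9]=560  [1,2,3,4,5,6,7,8]=70  [1,3,4,5,6,7,8,9]=280  [2,3,4,5,6,7,8,9]=280
  first=0(k) contributes 630
  first=1(i) contributes 1260
  first=2(m) contributes 1260
|[w]| = 3150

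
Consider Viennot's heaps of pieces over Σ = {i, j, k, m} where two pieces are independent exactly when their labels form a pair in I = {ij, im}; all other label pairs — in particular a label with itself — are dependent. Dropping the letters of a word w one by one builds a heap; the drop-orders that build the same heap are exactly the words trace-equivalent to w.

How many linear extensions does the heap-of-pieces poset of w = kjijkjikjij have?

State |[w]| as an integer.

piece 0:k — minimal
piece 1:j rests on {0:k}
piece 2:i rests on {0:k}
piece 3:j rests on {1:j}
piece 4:k rests on {2:i, 3:j}
piece 5:j rests on {4:k}
piece 6:i rests on {4:k}
piece 7:k rests on {5:j, 6:i}
piece 8:j rests on {7:k}
piece 9:i rests on {7:k}
piece 10:j rests on {8:j}
minimal pieces: {0:k}
ways to finish when only these pieces remain (= sum over removing one remaining piece with nothing left below it):
  1 left: {9}→1  {10}→1
  2 left: {8,10}→1  {9,10}→2
  3 left: {8,9,10}→3
  4 left: {7,8,9,10}→3
  5 left: {5,7,8,9,10}→3  {6,7,8,9,10}→3
  6 left: {5,6,7,8,9,10}→6
  7 left: {4,5,6,7,8,9,10}→6
  8 left: {2,4,5,6,7,8,9,10}→6  {3,4,5,6,7,8,9,10}→6
  9 left: {1,3,4,5,6,7,8,9,10}→6  {2,3,4,5,6,7,8,9,10}→12
  placing 0:k first → 18 extensions

18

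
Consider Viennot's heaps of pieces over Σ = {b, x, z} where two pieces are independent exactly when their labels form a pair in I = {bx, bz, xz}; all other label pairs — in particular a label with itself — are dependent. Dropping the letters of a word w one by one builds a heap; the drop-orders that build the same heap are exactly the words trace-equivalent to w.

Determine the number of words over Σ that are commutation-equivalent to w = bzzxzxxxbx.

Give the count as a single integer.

2520

0(b) covers ∅
1(z) covers ∅
2(z) covers 1:z
3(x) covers ∅
4(z) covers 2:z
5(x) covers 3:x
6(x) covers 5:x
7(x) covers 6:x
8(b) covers 0:b
9(x) covers 7:x
floor of heap: 0:b, 1:z, 3:x
completions by unplaced set U, small U first (add the entries for U minus each lowest piece of U):
  |U|=1: {4}:1  {8}:1  {9}:1
  |U|=2: {0,8}:1  {2,4}:1  {4,8}:2  {4,9}:2  {7,9}:1  {8,9}:2
  |U|=3: {0,4,8}:3  {0,8,9}:3  {1,2,4}:1  {2,4,8}:3  {2,4,9}:3  {4,7,9}:3  {4,8,9}:6  {6,7,9}:1  {7,8,9}:3
  |U|=4: {0,2,4,8}:6  {0,4,8,9}:12  {0,7,8,9}:6  {1,2,4,8}:4  {1,2,4,9}:4  {2,4,7,9}:6  {2,4,8,9}:12  {4,6,7,9}:4  {4,7,8,9}:12  {5,6,7,9}:1  {6,7,8,9}:4
  |U|=5: {0,1,2,4,8}:10  {0,2,4,8,9}:30  {0,4,7,8,9}:30  {0,6,7,8,9}:10  {1,2,4,7,9}:10  {1,2,4,8,9}:20  {2,4,6,7,9}:10  {2,4,7,8,9}:30  {3,5,6,7,9}:1  {4,5,6,7,9}:5  {4,6,7,8,9}:20  {5,6,7,8,9}:5
  |U|=6: {0,1,2,4,8,9}:60  {0,2,4,7,8,9}:90  {0,4,6,7,8,9}:60  {0,5,6,7,8,9}:15  {1,2,4,6,7,9}:20  {1,2,4,7,8,9}:60  {2,4,5,6,7,9}:15  {2,4,6,7,8,9}:60  {3,4,5,6,7,9}:6  {3,5,6,7,8,9}:6  {4,5,6,7,8,9}:30
  |U|=7: {0,1,2,4,7,8,9}:210  {0,2,4,6,7,8,9}:210  {0,3,5,6,7,8,9}:21  {0,4,5,6,7,8,9}:105  {1,2,4,5,6,7,9}:35  {1,2,4,6,7,8,9}:140  {2,3,4,5,6,7,9}:21  {2,4,5,6,7,8,9}:105  {3,4,5,6,7,8,9}:42
  |U|=8: {0,1,2,4,6,7,8,9}:560  {0,2,4,5,6,7,8,9}:420  {0,3,4,5,6,7,8,9}:168  {1,2,3,4,5,6,7,9}:56  {1,2,4,5,6,7,8,9}:280  {2,3,4,5,6,7,8,9}:168
  start at 0(b): 504
  start at 1(z): 756
  start at 3(x): 1260
sum over floor = 2520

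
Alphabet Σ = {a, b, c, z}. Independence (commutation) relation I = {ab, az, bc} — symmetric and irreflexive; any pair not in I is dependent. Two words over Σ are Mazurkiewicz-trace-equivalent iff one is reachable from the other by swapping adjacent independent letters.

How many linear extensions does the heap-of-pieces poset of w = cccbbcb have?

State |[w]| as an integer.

drop 0:c onto floor
drop 1:c onto {0:c}
drop 2:c onto {1:c}
drop 3:b onto floor
drop 4:b onto {3:b}
drop 5:c onto {2:c}
drop 6:b onto {4:b}
ground layer = {0:c, 3:b}
drop-orders for the pieces not yet dropped (sum over which currently-grounded one goes next):
  1 to go: {5} 1  {6} 1
  2 to go: {2,5} 1  {4,6} 1  {5,6} 2
  3 to go: {1,2,5} 1  {2,5,6} 3  {3,4,6} 1  {4,5,6} 3
  4 to go: {0,1,2,5} 1  {1,2,5,6} 4  {2,4,5,6} 6  {3,4,5,6} 4
  5 to go: {0,1,2,5,6} 5  {1,2,4,5,6} 10  {2,3,4,5,6} 10
  if 0:c drops first: 20 orders
  if 3:b drops first: 15 orders
heap linearizations: 35

35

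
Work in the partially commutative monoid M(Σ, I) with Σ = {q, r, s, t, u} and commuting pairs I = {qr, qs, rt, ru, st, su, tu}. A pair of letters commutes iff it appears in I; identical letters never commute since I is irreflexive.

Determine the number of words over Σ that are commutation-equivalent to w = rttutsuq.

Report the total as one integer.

drop 0:r onto floor
drop 1:t onto floor
drop 2:t onto {1:t}
drop 3:u onto floor
drop 4:t onto {2:t}
drop 5:s onto {0:r}
drop 6:u onto {3:u}
drop 7:q onto {4:t, 6:u}
ground layer = {0:r, 1:t, 3:u}
drop-orders for the pieces not yet dropped (sum over which currently-grounded one goes next):
  1 to go: {5} 1  {7} 1
  2 to go: {0,5} 1  {4,7} 1  {5,7} 2  {6,7} 1
  3 to go: {0,5,7} 3  {2,4,7} 1  {3,6,7} 1  {4,5,7} 3  {4,6,7} 2  {5,6,7} 3
  4 to go: {0,4,5,7} 6  {0,5,6,7} 6  {1,2,4,7} 1  {2,4,5,7} 4  {2,4,6,7} 3  {3,4,6,7} 3  {3,5,6,7} 4  {4,5,6,7} 8
  5 to go: {0,2,4,5,7} 10  {0,3,5,6,7} 10  {0,4,5,6,7} 20  {1,2,4,5,7} 5  {1,2,4,6,7} 4  {2,3,4,6,7} 6  {2,4,5,6,7} 15  {3,4,5,6,7} 15
  6 to go: {0,1,2,4,5,7} 15  {0,2,4,5,6,7} 45  {0,3,4,5,6,7} 45  {1,2,3,4,6,7} 10  {1,2,4,5,6,7} 24  {2,3,4,5,6,7} 36
  if 0:r drops first: 70 orders
  if 1:t drops first: 126 orders
  if 3:u drops first: 84 orders
heap linearizations: 280

280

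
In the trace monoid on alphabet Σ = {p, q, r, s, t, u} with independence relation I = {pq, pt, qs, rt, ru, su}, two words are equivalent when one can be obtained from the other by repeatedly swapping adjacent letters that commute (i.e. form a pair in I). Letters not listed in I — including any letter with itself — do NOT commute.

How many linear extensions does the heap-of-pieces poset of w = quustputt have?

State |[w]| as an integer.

#0=q has no predecessor
#1=u depends on [0:q]
#2=u depends on [1:u]
#3=s has no predecessor
#4=t depends on [2:u, 3:s]
#5=p depends on [2:u, 3:s]
#6=u depends on [4:t, 5:p]
#7=t depends on [6:u]
#8=t depends on [7:t]
sources: [0:q, 3:s]
N(rest) = Σ N(rest − s) over sources s of rest; N(one piece) = 1:
  size 1 → [8]=1
  size 2 → [7,8]=1
  size 3 → [6,7,8]=1
  size 4 → [4,6,7,8]=1  [5,6,7,8]=1
  size 5 → [4,5,6,7,8]=2
  size 6 → [2,4,5,6,7,8]=2  [3,4,5,6,7,8]=2
  size 7 → [1,2,4,5,6,7,8]=2  [2,3,4,5,6,7,8]=4
  first=0(q) contributes 6
  first=3(s) contributes 2
|[w]| = 8

8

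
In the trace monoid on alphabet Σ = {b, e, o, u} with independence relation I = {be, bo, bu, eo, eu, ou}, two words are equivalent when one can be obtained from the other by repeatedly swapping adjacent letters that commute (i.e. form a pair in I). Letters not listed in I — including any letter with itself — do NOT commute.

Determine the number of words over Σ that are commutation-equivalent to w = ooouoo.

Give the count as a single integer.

6

0(o) covers ∅
1(o) covers 0:o
2(o) covers 1:o
3(u) covers ∅
4(o) covers 2:o
5(o) covers 4:o
floor of heap: 0:o, 3:u
completions by unplaced set U, small U first (add the entries for U minus each lowest piece of U):
  |U|=1: {3}:1  {5}:1
  |U|=2: {3,5}:2  {4,5}:1
  |U|=3: {2,4,5}:1  {3,4,5}:3
  |U|=4: {1,2,4,5}:1  {2,3,4,5}:4
  start at 0(o): 5
  start at 3(u): 1
sum over floor = 6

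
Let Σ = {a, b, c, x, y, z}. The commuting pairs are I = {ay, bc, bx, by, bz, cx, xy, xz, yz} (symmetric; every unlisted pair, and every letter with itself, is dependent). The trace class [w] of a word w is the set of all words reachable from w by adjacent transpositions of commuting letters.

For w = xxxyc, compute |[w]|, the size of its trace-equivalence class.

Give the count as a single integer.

#0=x has no predecessor
#1=x depends on [0:x]
#2=x depends on [1:x]
#3=y has no predecessor
#4=c depends on [3:y]
sources: [0:x, 3:y]
N(rest) = Σ N(rest − s) over sources s of rest; N(one piece) = 1:
  size 1 → [2]=1  [4]=1
  size 2 → [1,2]=1  [2,4]=2  [3,4]=1
  size 3 → [0,1,2]=1  [1,2,4]=3  [2,3,4]=3
  first=0(x) contributes 6
  first=3(y) contributes 4
|[w]| = 10

10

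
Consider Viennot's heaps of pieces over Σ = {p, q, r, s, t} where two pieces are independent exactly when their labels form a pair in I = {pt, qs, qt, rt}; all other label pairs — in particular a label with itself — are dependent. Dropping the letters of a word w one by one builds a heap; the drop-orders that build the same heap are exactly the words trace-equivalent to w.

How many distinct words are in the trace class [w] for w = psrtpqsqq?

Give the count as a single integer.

18

drop 0:p onto floor
drop 1:s onto {0:p}
drop 2:r onto {1:s}
drop 3:t onto {1:s}
drop 4:p onto {2:r}
drop 5:q onto {4:p}
drop 6:s onto {3:t, 4:p}
drop 7:q onto {5:q}
drop 8:q onto {7:q}
ground layer = {0:p}
drop-orders for the pieces not yet dropped (sum over which currently-grounded one goes next):
  1 to go: {6} 1  {8} 1
  2 to go: {3,6} 1  {6,8} 2  {7,8} 1
  3 to go: {3,6,8} 3  {5,7,8} 1  {6,7,8} 3
  4 to go: {3,6,7,8} 6  {5,6,7,8} 4
  5 to go: {3,5,6,7,8} 10  {4,5,6,7,8} 4
  6 to go: {2,4,5,6,7,8} 4  {3,4,5,6,7,8} 14
  7 to go: {2,3,4,5,6,7,8} 18
  if 0:p drops first: 18 orders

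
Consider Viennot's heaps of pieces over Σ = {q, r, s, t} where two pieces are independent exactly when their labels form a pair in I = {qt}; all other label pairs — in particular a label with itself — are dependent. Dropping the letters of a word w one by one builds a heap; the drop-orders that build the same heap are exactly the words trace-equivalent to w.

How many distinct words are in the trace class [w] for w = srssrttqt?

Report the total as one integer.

piece 0:s — minimal
piece 1:r rests on {0:s}
piece 2:s rests on {1:r}
piece 3:s rests on {2:s}
piece 4:r rests on {3:s}
piece 5:t rests on {4:r}
piece 6:t rests on {5:t}
piece 7:q rests on {4:r}
piece 8:t rests on {6:t}
minimal pieces: {0:s}
ways to finish when only these pieces remain (= sum over removing one remaining piece with nothing left below it):
  1 left: {7}→1  {8}→1
  2 left: {6,8}→1  {7,8}→2
  3 left: {5,6,8}→1  {6,7,8}→3
  4 left: {5,6,7,8}→4
  5 left: {4,5,6,7,8}→4
  6 left: {3,4,5,6,7,8}→4
  7 left: {2,3,4,5,6,7,8}→4
  placing 0:s first → 4 extensions

4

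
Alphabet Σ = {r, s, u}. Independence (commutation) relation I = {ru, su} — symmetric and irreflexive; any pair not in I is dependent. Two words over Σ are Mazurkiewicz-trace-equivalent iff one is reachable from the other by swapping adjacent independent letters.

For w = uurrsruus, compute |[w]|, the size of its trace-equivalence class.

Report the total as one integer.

0(u) covers ∅
1(u) covers 0:u
2(r) covers ∅
3(r) covers 2:r
4(s) covers 3:r
5(r) covers 4:s
6(u) covers 1:u
7(u) covers 6:u
8(s) covers 5:r
floor of heap: 0:u, 2:r
completions by unplaced set U, small U first (add the entries for U minus each lowest piece of U):
  |U|=1: {7}:1  {8}:1
  |U|=2: {5,8}:1  {6,7}:1  {7,8}:2
  |U|=3: {1,6,7}:1  {4,5,8}:1  {5,7,8}:3  {6,7,8}:3
  |U|=4: {0,1,6,7}:1  {1,6,7,8}:4  {3,4,5,8}:1  {4,5,7,8}:4  {5,6,7,8}:6
  |U|=5: {0,1,6,7,8}:5  {1,5,6,7,8}:10  {2,3,4,5,8}:1  {3,4,5,7,8}:5  {4,5,6,7,8}:10
  |U|=6: {0,1,5,6,7,8}:15  {1,4,5,6,7,8}:20  {2,3,4,5,7,8}:6  {3,4,5,6,7,8}:15
  |U|=7: {0,1,4,5,6,7,8}:35  {1,3,4,5,6,7,8}:35  {2,3,4,5,6,7,8}:21
  start at 0(u): 56
  start at 2(r): 70
sum over floor = 126

126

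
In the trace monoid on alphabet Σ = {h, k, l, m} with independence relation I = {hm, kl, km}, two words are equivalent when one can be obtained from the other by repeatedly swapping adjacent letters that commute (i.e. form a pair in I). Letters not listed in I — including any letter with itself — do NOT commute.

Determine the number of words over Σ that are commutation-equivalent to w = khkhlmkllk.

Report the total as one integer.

drop 0:k onto floor
drop 1:h onto {0:k}
drop 2:k onto {1:h}
drop 3:h onto {2:k}
drop 4:l onto {3:h}
drop 5:m onto {4:l}
drop 6:k onto {3:h}
drop 7:l onto {5:m}
drop 8:l onto {7:l}
drop 9:k onto {6:k}
ground layer = {0:k}
drop-orders for the pieces not yet dropped (sum over which currently-grounded one goes next):
  1 to go: {8} 1  {9} 1
  2 to go: {6,9} 1  {7,8} 1  {8,9} 2
  3 to go: {5,7,8} 1  {6,8,9} 3  {7,8,9} 3
  4 to go: {4,5,7,8} 1  {5,7,8,9} 4  {6,7,8,9} 6
  5 to go: {4,5,7,8,9} 5  {5,6,7,8,9} 10
  6 to go: {4,5,6,7,8,9} 15
  7 to go: {3,4,5,6,7,8,9} 15
  8 to go: {2,3,4,5,6,7,8,9} 15
  if 0:k drops first: 15 orders

15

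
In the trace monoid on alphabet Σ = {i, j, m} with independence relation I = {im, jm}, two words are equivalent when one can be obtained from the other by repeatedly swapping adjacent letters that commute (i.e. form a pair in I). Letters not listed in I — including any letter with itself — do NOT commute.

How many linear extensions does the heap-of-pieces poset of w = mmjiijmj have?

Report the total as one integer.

#0=m has no predecessor
#1=m depends on [0:m]
#2=j has no predecessor
#3=i depends on [2:j]
#4=i depends on [3:i]
#5=j depends on [4:i]
#6=m depends on [1:m]
#7=j depends on [5:j]
sources: [0:m, 2:j]
N(rest) = Σ N(rest − s) over sources s of rest; N(one piece) = 1:
  size 1 → [6]=1  [7]=1
  size 2 → [1,6]=1  [5,7]=1  [6,7]=2
  size 3 → [0,1,6]=1  [1,6,7]=3  [4,5,7]=1  [5,6,7]=3
  size 4 → [0,1,6,7]=4  [1,5,6,7]=6  [3,4,5,7]=1  [4,5,6,7]=4
  size 5 → [0,1,5,6,7]=10  [1,4,5,6,7]=10  [2,3,4,5,7]=1  [3,4,5,6,7]=5
  size 6 → [0,1,4,5,6,7]=20  [1,3,4,5,6,7]=15  [2,3,4,5,6,7]=6
  first=0(m) contributes 21
  first=2(j) contributes 35
|[w]| = 56

56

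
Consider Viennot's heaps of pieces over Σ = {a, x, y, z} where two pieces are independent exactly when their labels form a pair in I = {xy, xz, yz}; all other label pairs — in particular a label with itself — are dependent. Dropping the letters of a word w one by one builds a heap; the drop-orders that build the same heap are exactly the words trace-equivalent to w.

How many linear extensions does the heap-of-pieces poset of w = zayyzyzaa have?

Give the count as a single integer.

10

0(z) covers ∅
1(a) covers 0:z
2(y) covers 1:a
3(y) covers 2:y
4(z) covers 1:a
5(y) covers 3:y
6(z) covers 4:z
7(a) covers 5:y, 6:z
8(a) covers 7:a
floor of heap: 0:z
completions by unplaced set U, small U first (add the entries for U minus each lowest piece of U):
  |U|=1: {8}:1
  |U|=2: {7,8}:1
  |U|=3: {5,7,8}:1  {6,7,8}:1
  |U|=4: {3,5,7,8}:1  {4,6,7,8}:1  {5,6,7,8}:2
  |U|=5: {2,3,5,7,8}:1  {3,5,6,7,8}:3  {4,5,6,7,8}:3
  |U|=6: {2,3,5,6,7,8}:4  {3,4,5,6,7,8}:6
  |U|=7: {2,3,4,5,6,7,8}:10
  start at 0(z): 10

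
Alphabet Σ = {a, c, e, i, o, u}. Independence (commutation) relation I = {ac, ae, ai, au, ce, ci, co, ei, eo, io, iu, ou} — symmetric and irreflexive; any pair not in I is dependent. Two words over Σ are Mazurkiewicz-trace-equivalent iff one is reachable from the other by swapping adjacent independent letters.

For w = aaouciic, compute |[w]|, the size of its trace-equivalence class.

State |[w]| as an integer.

560

#0=a has no predecessor
#1=a depends on [0:a]
#2=o depends on [1:a]
#3=u has no predecessor
#4=c depends on [3:u]
#5=i has no predecessor
#6=i depends on [5:i]
#7=c depends on [4:c]
sources: [0:a, 3:u, 5:i]
N(rest) = Σ N(rest − s) over sources s of rest; N(one piece) = 1:
  size 1 → [2]=1  [6]=1  [7]=1
  size 2 → [1,2]=1  [2,6]=2  [2,7]=2  [4,7]=1  [5,6]=1  [6,7]=2
  size 3 → [0,1,2]=1  [1,2,6]=3  [1,2,7]=3  [2,4,7]=3  [2,5,6]=3  [2,6,7]=6  [3,4,7]=1  [4,6,7]=3  [5,6,7]=3
  size 4 → [0,1,2,6]=4  [0,1,2,7]=4  [1,2,4,7]=6  [1,2,5,6]=6  [1,2,6,7]=12  [2,3,4,7]=4  [2,4,6,7]=12  [2,5,6,7]=12  [3,4,6,7]=4  [4,5,6,7]=6
  size 5 → [0,1,2,4,7]=10  [0,1,2,5,6]=10  [0,1,2,6,7]=20  [1,2,3,4,7]=10  [1,2,4,6,7]=30  [1,2,5,6,7]=30  [2,3,4,6,7]=20  [2,4,5,6,7]=30  [3,4,5,6,7]=10
  size 6 → [0,1,2,3,4,7]=20  [0,1,2,4,6,7]=60  [0,1,2,5,6,7]=60  [1,2,3,4,6,7]=60  [1,2,4,5,6,7]=90  [2,3,4,5,6,7]=60
  first=0(a) contributes 210
  first=3(u) contributes 210
  first=5(i) contributes 140
|[w]| = 560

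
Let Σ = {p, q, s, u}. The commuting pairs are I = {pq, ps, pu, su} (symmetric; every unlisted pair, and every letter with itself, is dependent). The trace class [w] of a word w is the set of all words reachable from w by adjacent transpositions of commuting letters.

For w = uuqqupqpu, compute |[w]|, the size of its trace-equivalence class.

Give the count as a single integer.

#0=u has no predecessor
#1=u depends on [0:u]
#2=q depends on [1:u]
#3=q depends on [2:q]
#4=u depends on [3:q]
#5=p has no predecessor
#6=q depends on [4:u]
#7=p depends on [5:p]
#8=u depends on [6:q]
sources: [0:u, 5:p]
N(rest) = Σ N(rest − s) over sources s of rest; N(one piece) = 1:
  size 1 → [7]=1  [8]=1
  size 2 → [5,7]=1  [6,8]=1  [7,8]=2
  size 3 → [4,6,8]=1  [5,7,8]=3  [6,7,8]=3
  size 4 → [3,4,6,8]=1  [4,6,7,8]=4  [5,6,7,8]=6
  size 5 → [2,3,4,6,8]=1  [3,4,6,7,8]=5  [4,5,6,7,8]=10
  size 6 → [1,2,3,4,6,8]=1  [2,3,4,6,7,8]=6  [3,4,5,6,7,8]=15
  size 7 → [0,1,2,3,4,6,8]=1  [1,2,3,4,6,7,8]=7  [2,3,4,5,6,7,8]=21
  first=0(u) contributes 28
  first=5(p) contributes 8
|[w]| = 36

36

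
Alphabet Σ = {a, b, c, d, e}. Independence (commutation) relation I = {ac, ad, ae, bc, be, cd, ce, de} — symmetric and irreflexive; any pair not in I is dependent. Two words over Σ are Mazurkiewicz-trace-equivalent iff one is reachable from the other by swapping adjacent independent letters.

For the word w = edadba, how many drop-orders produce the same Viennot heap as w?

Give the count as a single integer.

piece 0:e — minimal
piece 1:d — minimal
piece 2:a — minimal
piece 3:d rests on {1:d}
piece 4:b rests on {2:a, 3:d}
piece 5:a rests on {4:b}
minimal pieces: {0:e, 1:d, 2:a}
ways to finish when only these pieces remain (= sum over removing one remaining piece with nothing left below it):
  1 left: {0}→1  {5}→1
  2 left: {0,5}→2  {4,5}→1
  3 left: {0,4,5}→3  {2,4,5}→1  {3,4,5}→1
  4 left: {0,2,4,5}→4  {0,3,4,5}→4  {1,3,4,5}→1  {2,3,4,5}→2
  placing 0:e first → 3 extensions
  placing 1:d first → 10 extensions
  placing 2:a first → 5 extensions
total linear extensions = 18

18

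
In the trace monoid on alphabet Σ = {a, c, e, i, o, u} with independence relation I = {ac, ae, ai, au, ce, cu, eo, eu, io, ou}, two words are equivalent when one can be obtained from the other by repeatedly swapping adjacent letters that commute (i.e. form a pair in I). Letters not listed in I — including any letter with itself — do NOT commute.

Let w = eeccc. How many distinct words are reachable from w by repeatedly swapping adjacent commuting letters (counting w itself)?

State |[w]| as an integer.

10

#0=e has no predecessor
#1=e depends on [0:e]
#2=c has no predecessor
#3=c depends on [2:c]
#4=c depends on [3:c]
sources: [0:e, 2:c]
N(rest) = Σ N(rest − s) over sources s of rest; N(one piece) = 1:
  size 1 → [1]=1  [4]=1
  size 2 → [0,1]=1  [1,4]=2  [3,4]=1
  size 3 → [0,1,4]=3  [1,3,4]=3  [2,3,4]=1
  first=0(e) contributes 4
  first=2(c) contributes 6
|[w]| = 10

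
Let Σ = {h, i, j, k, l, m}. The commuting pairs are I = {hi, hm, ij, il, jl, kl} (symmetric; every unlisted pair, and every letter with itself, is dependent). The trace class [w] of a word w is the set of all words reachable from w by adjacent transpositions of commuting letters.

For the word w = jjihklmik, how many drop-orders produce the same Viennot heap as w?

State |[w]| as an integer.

#0=j has no predecessor
#1=j depends on [0:j]
#2=i has no predecessor
#3=h depends on [1:j]
#4=k depends on [2:i, 3:h]
#5=l depends on [3:h]
#6=m depends on [4:k, 5:l]
#7=i depends on [6:m]
#8=k depends on [7:i]
sources: [0:j, 2:i]
N(rest) = Σ N(rest − s) over sources s of rest; N(one piece) = 1:
  size 1 → [8]=1
  size 2 → [7,8]=1
  size 3 → [6,7,8]=1
  size 4 → [4,6,7,8]=1  [5,6,7,8]=1
  size 5 → [2,4,6,7,8]=1  [4,5,6,7,8]=2
  size 6 → [2,4,5,6,7,8]=3  [3,4,5,6,7,8]=2
  size 7 → [1,3,4,5,6,7,8]=2  [2,3,4,5,6,7,8]=5
  first=0(j) contributes 7
  first=2(i) contributes 2
|[w]| = 9

9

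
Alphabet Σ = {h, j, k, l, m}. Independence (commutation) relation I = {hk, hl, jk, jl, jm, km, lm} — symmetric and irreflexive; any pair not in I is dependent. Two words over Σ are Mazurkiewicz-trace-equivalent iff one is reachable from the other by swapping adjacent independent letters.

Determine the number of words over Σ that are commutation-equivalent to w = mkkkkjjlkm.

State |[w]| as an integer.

0(m) covers ∅
1(k) covers ∅
2(k) covers 1:k
3(k) covers 2:k
4(k) covers 3:k
5(j) covers ∅
6(j) covers 5:j
7(l) covers 4:k
8(k) covers 7:l
9(m) covers 0:m
floor of heap: 0:m, 1:k, 5:j
completions by unplaced set U, small U first (add the entries for U minus each lowest piece of U):
  |U|=1: {6}:1  {8}:1  {9}:1
  |U|=2: {0,9}:1  {5,6}:1  {6,8}:2  {6,9}:2  {7,8}:1  {8,9}:2
  |U|=3: {0,6,9}:3  {0,8,9}:3  {4,7,8}:1  {5,6,8}:3  {5,6,9}:3  {6,7,8}:3  {6,8,9}:6  {7,8,9}:3
  |U|=4: {0,5,6,9}:6  {0,6,8,9}:12  {0,7,8,9}:6  {3,4,7,8}:1  {4,6,7,8}:4  {4,7,8,9}:4  {5,6,7,8}:6  {5,6,8,9}:12  {6,7,8,9}:12
  |U|=5: {0,4,7,8,9}:10  {0,5,6,8,9}:30  {0,6,7,8,9}:30  {2,3,4,7,8}:1  {3,4,6,7,8}:5  {3,4,7,8,9}:5  {4,5,6,7,8}:10  {4,6,7,8,9}:20  {5,6,7,8,9}:30
  |U|=6: {0,3,4,7,8,9}:15  {0,4,6,7,8,9}:60  {0,5,6,7,8,9}:90  {1,2,3,4,7,8}:1  {2,3,4,6,7,8}:6  {2,3,4,7,8,9}:6  {3,4,5,6,7,8}:15  {3,4,6,7,8,9}:30  {4,5,6,7,8,9}:60
  |U|=7: {0,2,3,4,7,8,9}:21  {0,3,4,6,7,8,9}:105  {0,4,5,6,7,8,9}:210  {1,2,3,4,6,7,8}:7  {1,2,3,4,7,8,9}:7  {2,3,4,5,6,7,8}:21  {2,3,4,6,7,8,9}:42  {3,4,5,6,7,8,9}:105
  |U|=8: {0,1,2,3,4,7,8,9}:28  {0,2,3,4,6,7,8,9}:168  {0,3,4,5,6,7,8,9}:420  {1,2,3,4,5,6,7,8}:28  {1,2,3,4,6,7,8,9}:56  {2,3,4,5,6,7,8,9}:168
  start at 0(m): 252
  start at 1(k): 756
  start at 5(j): 252
sum over floor = 1260

1260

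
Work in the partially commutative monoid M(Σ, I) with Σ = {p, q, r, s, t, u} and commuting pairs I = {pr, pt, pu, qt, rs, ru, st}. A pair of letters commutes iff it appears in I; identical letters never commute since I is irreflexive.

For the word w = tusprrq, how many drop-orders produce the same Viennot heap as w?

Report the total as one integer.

piece 0:t — minimal
piece 1:u rests on {0:t}
piece 2:s rests on {1:u}
piece 3:p rests on {2:s}
piece 4:r rests on {0:t}
piece 5:r rests on {4:r}
piece 6:q rests on {3:p, 5:r}
minimal pieces: {0:t}
ways to finish when only these pieces remain (= sum over removing one remaining piece with nothing left below it):
  1 left: {6}→1
  2 left: {3,6}→1  {5,6}→1
  3 left: {2,3,6}→1  {3,5,6}→2  {4,5,6}→1
  4 left: {1,2,3,6}→1  {2,3,5,6}→3  {3,4,5,6}→3
  5 left: {1,2,3,5,6}→4  {2,3,4,5,6}→6
  placing 0:t first → 10 extensions

10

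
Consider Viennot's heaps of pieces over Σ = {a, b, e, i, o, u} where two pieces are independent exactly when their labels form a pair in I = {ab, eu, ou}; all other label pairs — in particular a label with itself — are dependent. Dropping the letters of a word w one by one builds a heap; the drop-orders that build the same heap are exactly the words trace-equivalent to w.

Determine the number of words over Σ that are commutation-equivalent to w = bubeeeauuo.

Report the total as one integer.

#0=b has no predecessor
#1=u depends on [0:b]
#2=b depends on [1:u]
#3=e depends on [2:b]
#4=e depends on [3:e]
#5=e depends on [4:e]
#6=a depends on [5:e]
#7=u depends on [6:a]
#8=u depends on [7:u]
#9=o depends on [6:a]
sources: [0:b]
N(rest) = Σ N(rest − s) over sources s of rest; N(one piece) = 1:
  size 1 → [8]=1  [9]=1
  size 2 → [7,8]=1  [8,9]=2
  size 3 → [7,8,9]=3
  size 4 → [6,7,8,9]=3
  size 5 → [5,6,7,8,9]=3
  size 6 → [4,5,6,7,8,9]=3
  size 7 → [3,4,5,6,7,8,9]=3
  size 8 → [2,3,4,5,6,7,8,9]=3
  first=0(b) contributes 3

3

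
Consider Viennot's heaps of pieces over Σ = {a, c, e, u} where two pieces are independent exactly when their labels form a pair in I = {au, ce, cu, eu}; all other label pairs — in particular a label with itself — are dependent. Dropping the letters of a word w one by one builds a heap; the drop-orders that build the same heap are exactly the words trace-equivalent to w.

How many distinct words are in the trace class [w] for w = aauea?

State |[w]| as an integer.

5

drop 0:a onto floor
drop 1:a onto {0:a}
drop 2:u onto floor
drop 3:e onto {1:a}
drop 4:a onto {3:e}
ground layer = {0:a, 2:u}
drop-orders for the pieces not yet dropped (sum over which currently-grounded one goes next):
  1 to go: {2} 1  {4} 1
  2 to go: {2,4} 2  {3,4} 1
  3 to go: {1,3,4} 1  {2,3,4} 3
  if 0:a drops first: 4 orders
  if 2:u drops first: 1 orders
heap linearizations: 5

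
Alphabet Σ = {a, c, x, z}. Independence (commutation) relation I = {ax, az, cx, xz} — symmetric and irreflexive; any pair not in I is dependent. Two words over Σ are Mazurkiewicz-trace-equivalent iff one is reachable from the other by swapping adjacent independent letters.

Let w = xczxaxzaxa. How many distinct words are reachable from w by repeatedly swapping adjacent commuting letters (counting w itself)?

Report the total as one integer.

0(x) covers ∅
1(c) covers ∅
2(z) covers 1:c
3(x) covers 0:x
4(a) covers 1:c
5(x) covers 3:x
6(z) covers 2:z
7(a) covers 4:a
8(x) covers 5:x
9(a) covers 7:a
floor of heap: 0:x, 1:c
completions by unplaced set U, small U first (add the entries for U minus each lowest piece of U):
  |U|=1: {6}:1  {8}:1  {9}:1
  |U|=2: {2,6}:1  {5,8}:1  {6,8}:2  {6,9}:2  {7,9}:1  {8,9}:2
  |U|=3: {2,6,8}:3  {2,6,9}:3  {3,5,8}:1  {4,7,9}:1  {5,6,8}:3  {5,8,9}:3  {6,7,9}:3  {6,8,9}:6  {7,8,9}:3
  |U|=4: {0,3,5,8}:1  {2,5,6,8}:6  {2,6,7,9}:6  {2,6,8,9}:12  {3,5,6,8}:4  {3,5,8,9}:4  {4,6,7,9}:4  {4,7,8,9}:4  {5,6,8,9}:12  {5,7,8,9}:6  {6,7,8,9}:12
  |U|=5: {0,3,5,6,8}:5  {0,3,5,8,9}:5  {2,3,5,6,8}:10  {2,4,6,7,9}:10  {2,5,6,8,9}:30  {2,6,7,8,9}:30  {3,5,6,8,9}:20  {3,5,7,8,9}:10  {4,5,7,8,9}:10  {4,6,7,8,9}:20  {5,6,7,8,9}:30
  |U|=6: {0,2,3,5,6,8}:15  {0,3,5,6,8,9}:30  {0,3,5,7,8,9}:15  {1,2,4,6,7,9}:10  {2,3,5,6,8,9}:60  {2,4,6,7,8,9}:60  {2,5,6,7,8,9}:90  {3,4,5,7,8,9}:20  {3,5,6,7,8,9}:60  {4,5,6,7,8,9}:60
  |U|=7: {0,2,3,5,6,8,9}:105  {0,3,4,5,7,8,9}:35  {0,3,5,6,7,8,9}:105  {1,2,4,6,7,8,9}:70  {2,3,5,6,7,8,9}:210  {2,4,5,6,7,8,9}:210  {3,4,5,6,7,8,9}:140
  |U|=8: {0,2,3,5,6,7,8,9}:420  {0,3,4,5,6,7,8,9}:280  {1,2,4,5,6,7,8,9}:280  {2,3,4,5,6,7,8,9}:560
  start at 0(x): 840
  start at 1(c): 1260
sum over floor = 2100

2100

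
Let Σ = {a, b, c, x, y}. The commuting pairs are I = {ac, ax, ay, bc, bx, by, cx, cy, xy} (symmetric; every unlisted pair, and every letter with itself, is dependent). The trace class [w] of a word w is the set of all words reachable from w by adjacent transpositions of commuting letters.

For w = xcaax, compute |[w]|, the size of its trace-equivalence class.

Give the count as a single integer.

0(x) covers ∅
1(c) covers ∅
2(a) covers ∅
3(a) covers 2:a
4(x) covers 0:x
floor of heap: 0:x, 1:c, 2:a
completions by unplaced set U, small U first (add the entries for U minus each lowest piece of U):
  |U|=1: {1}:1  {3}:1  {4}:1
  |U|=2: {0,4}:1  {1,3}:2  {1,4}:2  {2,3}:1  {3,4}:2
  |U|=3: {0,1,4}:3  {0,3,4}:3  {1,2,3}:3  {1,3,4}:6  {2,3,4}:3
  start at 0(x): 12
  start at 1(c): 6
  start at 2(a): 12
sum over floor = 30

30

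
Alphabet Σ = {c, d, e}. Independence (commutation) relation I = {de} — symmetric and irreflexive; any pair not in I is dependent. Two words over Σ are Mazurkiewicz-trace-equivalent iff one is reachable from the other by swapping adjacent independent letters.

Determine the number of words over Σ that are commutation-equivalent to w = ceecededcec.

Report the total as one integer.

6

#0=c has no predecessor
#1=e depends on [0:c]
#2=e depends on [1:e]
#3=c depends on [2:e]
#4=e depends on [3:c]
#5=d depends on [3:c]
#6=e depends on [4:e]
#7=d depends on [5:d]
#8=c depends on [6:e, 7:d]
#9=e depends on [8:c]
#10=c depends on [9:e]
sources: [0:c]
N(rest) = Σ N(rest − s) over sources s of rest; N(one piece) = 1:
  size 1 → [10]=1
  size 2 → [9,10]=1
  size 3 → [8,9,10]=1
  size 4 → [6,8,9,10]=1  [7,8,9,10]=1
  size 5 → [4,6,8,9,10]=1  [5,7,8,9,10]=1  [6,7,8,9,10]=2
  size 6 → [4,6,7,8,9,10]=3  [5,6,7,8,9,10]=3
  size 7 → [4,5,6,7,8,9,10]=6
  size 8 → [3,4,5,6,7,8,9,10]=6
  size 9 → [2,3,4,5,6,7,8,9,10]=6
  first=0(c) contributes 6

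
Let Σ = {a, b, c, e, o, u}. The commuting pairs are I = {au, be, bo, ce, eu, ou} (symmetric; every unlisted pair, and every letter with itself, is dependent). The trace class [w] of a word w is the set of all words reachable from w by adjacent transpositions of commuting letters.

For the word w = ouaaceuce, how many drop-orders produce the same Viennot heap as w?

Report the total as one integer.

0(o) covers ∅
1(u) covers ∅
2(a) covers 0:o
3(a) covers 2:a
4(c) covers 1:u, 3:a
5(e) covers 3:a
6(u) covers 4:c
7(c) covers 6:u
8(e) covers 5:e
floor of heap: 0:o, 1:u
completions by unplaced set U, small U first (add the entries for U minus each lowest piece of U):
  |U|=1: {7}:1  {8}:1
  |U|=2: {5,8}:1  {6,7}:1  {7,8}:2
  |U|=3: {4,6,7}:1  {5,7,8}:3  {6,7,8}:3
  |U|=4: {1,4,6,7}:1  {4,6,7,8}:4  {5,6,7,8}:6
  |U|=5: {1,4,6,7,8}:5  {4,5,6,7,8}:10
  |U|=6: {1,4,5,6,7,8}:15  {3,4,5,6,7,8}:10
  |U|=7: {1,3,4,5,6,7,8}:25  {2,3,4,5,6,7,8}:10
  start at 0(o): 35
  start at 1(u): 10
sum over floor = 45

45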